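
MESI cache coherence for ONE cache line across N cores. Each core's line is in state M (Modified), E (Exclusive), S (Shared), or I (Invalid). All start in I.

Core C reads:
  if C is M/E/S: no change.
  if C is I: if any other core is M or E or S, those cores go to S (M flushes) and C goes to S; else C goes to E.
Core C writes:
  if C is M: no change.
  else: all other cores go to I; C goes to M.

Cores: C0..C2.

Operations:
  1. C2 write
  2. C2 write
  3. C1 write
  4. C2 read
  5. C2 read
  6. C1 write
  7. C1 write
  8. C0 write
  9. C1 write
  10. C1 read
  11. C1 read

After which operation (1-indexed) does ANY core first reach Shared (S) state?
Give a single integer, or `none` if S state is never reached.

Op 1: C2 write [C2 write: invalidate none -> C2=M] -> [I,I,M]
Op 2: C2 write [C2 write: already M (modified), no change] -> [I,I,M]
Op 3: C1 write [C1 write: invalidate ['C2=M'] -> C1=M] -> [I,M,I]
Op 4: C2 read [C2 read from I: others=['C1=M'] -> C2=S, others downsized to S] -> [I,S,S]
  -> First S state at op 4; remaining ops need not be traced.

Answer: 4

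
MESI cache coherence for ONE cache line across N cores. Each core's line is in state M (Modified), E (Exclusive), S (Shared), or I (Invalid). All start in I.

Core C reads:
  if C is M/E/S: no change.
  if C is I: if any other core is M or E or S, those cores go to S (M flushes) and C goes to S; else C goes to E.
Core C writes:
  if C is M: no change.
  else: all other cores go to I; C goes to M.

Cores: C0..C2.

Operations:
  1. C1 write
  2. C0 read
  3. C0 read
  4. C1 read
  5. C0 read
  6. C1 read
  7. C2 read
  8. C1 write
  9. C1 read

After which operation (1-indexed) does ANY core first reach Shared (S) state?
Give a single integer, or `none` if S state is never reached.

Op 1: C1 write [C1 write: invalidate none -> C1=M] -> [I,M,I]
Op 2: C0 read [C0 read from I: others=['C1=M'] -> C0=S, others downsized to S] -> [S,S,I]
  -> First S state at op 2; remaining ops need not be traced.

Answer: 2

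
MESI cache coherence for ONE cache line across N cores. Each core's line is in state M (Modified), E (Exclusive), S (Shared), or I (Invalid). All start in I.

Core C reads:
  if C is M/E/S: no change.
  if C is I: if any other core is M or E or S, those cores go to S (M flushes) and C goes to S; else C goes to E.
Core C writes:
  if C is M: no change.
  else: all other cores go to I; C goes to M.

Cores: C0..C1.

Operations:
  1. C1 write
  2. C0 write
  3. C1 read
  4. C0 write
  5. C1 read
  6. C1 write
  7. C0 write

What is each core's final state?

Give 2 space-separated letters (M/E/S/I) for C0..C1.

Answer: M I

Derivation:
Op 1: C1 write [C1 write: invalidate none -> C1=M] -> [I,M]
Op 2: C0 write [C0 write: invalidate ['C1=M'] -> C0=M] -> [M,I]
Op 3: C1 read [C1 read from I: others=['C0=M'] -> C1=S, others downsized to S] -> [S,S]
Op 4: C0 write [C0 write: invalidate ['C1=S'] -> C0=M] -> [M,I]
Op 5: C1 read [C1 read from I: others=['C0=M'] -> C1=S, others downsized to S] -> [S,S]
Op 6: C1 write [C1 write: invalidate ['C0=S'] -> C1=M] -> [I,M]
Op 7: C0 write [C0 write: invalidate ['C1=M'] -> C0=M] -> [M,I]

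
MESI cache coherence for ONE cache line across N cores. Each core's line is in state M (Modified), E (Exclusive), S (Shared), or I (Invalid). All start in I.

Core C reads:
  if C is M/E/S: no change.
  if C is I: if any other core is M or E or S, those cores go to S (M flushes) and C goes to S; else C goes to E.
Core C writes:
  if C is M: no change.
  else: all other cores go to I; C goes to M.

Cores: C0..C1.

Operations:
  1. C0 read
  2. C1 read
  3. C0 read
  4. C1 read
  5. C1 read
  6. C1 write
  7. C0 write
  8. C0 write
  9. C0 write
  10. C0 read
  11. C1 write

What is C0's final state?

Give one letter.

Answer: I

Derivation:
Op 1: C0 read [C0 read from I: no other sharers -> C0=E (exclusive)] -> [E,I]
Op 2: C1 read [C1 read from I: others=['C0=E'] -> C1=S, others downsized to S] -> [S,S]
Op 3: C0 read [C0 read: already in S, no change] -> [S,S]
Op 4: C1 read [C1 read: already in S, no change] -> [S,S]
Op 5: C1 read [C1 read: already in S, no change] -> [S,S]
Op 6: C1 write [C1 write: invalidate ['C0=S'] -> C1=M] -> [I,M]
Op 7: C0 write [C0 write: invalidate ['C1=M'] -> C0=M] -> [M,I]
Op 8: C0 write [C0 write: already M (modified), no change] -> [M,I]
Op 9: C0 write [C0 write: already M (modified), no change] -> [M,I]
Op 10: C0 read [C0 read: already in M, no change] -> [M,I]
Op 11: C1 write [C1 write: invalidate ['C0=M'] -> C1=M] -> [I,M]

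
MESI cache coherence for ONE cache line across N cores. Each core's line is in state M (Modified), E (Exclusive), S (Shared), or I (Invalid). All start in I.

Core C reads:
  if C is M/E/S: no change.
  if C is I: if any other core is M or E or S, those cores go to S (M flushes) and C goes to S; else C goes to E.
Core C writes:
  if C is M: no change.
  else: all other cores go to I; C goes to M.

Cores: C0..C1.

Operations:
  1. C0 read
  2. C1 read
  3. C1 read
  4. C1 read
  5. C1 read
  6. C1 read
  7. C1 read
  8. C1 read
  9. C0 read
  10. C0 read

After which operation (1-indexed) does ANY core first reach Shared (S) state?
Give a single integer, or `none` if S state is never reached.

Answer: 2

Derivation:
Op 1: C0 read [C0 read from I: no other sharers -> C0=E (exclusive)] -> [E,I]
Op 2: C1 read [C1 read from I: others=['C0=E'] -> C1=S, others downsized to S] -> [S,S]
  -> First S state at op 2; remaining ops need not be traced.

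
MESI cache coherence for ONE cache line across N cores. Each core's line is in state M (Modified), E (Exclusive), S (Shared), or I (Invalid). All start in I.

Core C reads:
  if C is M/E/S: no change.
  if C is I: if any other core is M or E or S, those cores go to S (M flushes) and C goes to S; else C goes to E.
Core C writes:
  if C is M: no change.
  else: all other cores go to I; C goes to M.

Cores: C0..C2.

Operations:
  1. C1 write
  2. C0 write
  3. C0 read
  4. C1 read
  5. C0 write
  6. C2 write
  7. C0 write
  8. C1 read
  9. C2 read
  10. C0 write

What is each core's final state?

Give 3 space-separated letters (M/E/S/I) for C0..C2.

Op 1: C1 write [C1 write: invalidate none -> C1=M] -> [I,M,I]
Op 2: C0 write [C0 write: invalidate ['C1=M'] -> C0=M] -> [M,I,I]
Op 3: C0 read [C0 read: already in M, no change] -> [M,I,I]
Op 4: C1 read [C1 read from I: others=['C0=M'] -> C1=S, others downsized to S] -> [S,S,I]
Op 5: C0 write [C0 write: invalidate ['C1=S'] -> C0=M] -> [M,I,I]
Op 6: C2 write [C2 write: invalidate ['C0=M'] -> C2=M] -> [I,I,M]
Op 7: C0 write [C0 write: invalidate ['C2=M'] -> C0=M] -> [M,I,I]
Op 8: C1 read [C1 read from I: others=['C0=M'] -> C1=S, others downsized to S] -> [S,S,I]
Op 9: C2 read [C2 read from I: others=['C0=S', 'C1=S'] -> C2=S, others downsized to S] -> [S,S,S]
Op 10: C0 write [C0 write: invalidate ['C1=S', 'C2=S'] -> C0=M] -> [M,I,I]

Answer: M I I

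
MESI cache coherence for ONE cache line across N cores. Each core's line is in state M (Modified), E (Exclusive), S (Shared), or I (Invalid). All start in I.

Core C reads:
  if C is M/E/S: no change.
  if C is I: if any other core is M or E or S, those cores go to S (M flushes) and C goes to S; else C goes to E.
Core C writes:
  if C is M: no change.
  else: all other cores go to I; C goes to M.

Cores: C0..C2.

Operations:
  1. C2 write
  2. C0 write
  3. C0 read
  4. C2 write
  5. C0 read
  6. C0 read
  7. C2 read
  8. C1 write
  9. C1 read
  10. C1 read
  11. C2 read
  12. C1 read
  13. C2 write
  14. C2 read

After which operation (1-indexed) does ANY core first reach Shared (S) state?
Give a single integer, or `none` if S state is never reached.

Answer: 5

Derivation:
Op 1: C2 write [C2 write: invalidate none -> C2=M] -> [I,I,M]
Op 2: C0 write [C0 write: invalidate ['C2=M'] -> C0=M] -> [M,I,I]
Op 3: C0 read [C0 read: already in M, no change] -> [M,I,I]
Op 4: C2 write [C2 write: invalidate ['C0=M'] -> C2=M] -> [I,I,M]
Op 5: C0 read [C0 read from I: others=['C2=M'] -> C0=S, others downsized to S] -> [S,I,S]
  -> First S state at op 5; remaining ops need not be traced.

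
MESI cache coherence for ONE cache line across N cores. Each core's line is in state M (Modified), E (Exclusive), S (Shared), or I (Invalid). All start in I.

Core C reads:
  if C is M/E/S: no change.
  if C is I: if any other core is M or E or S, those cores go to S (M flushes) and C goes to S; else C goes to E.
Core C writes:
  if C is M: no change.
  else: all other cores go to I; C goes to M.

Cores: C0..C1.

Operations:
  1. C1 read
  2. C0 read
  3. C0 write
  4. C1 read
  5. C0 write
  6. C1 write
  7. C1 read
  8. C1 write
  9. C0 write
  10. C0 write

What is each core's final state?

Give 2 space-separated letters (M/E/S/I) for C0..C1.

Answer: M I

Derivation:
Op 1: C1 read [C1 read from I: no other sharers -> C1=E (exclusive)] -> [I,E]
Op 2: C0 read [C0 read from I: others=['C1=E'] -> C0=S, others downsized to S] -> [S,S]
Op 3: C0 write [C0 write: invalidate ['C1=S'] -> C0=M] -> [M,I]
Op 4: C1 read [C1 read from I: others=['C0=M'] -> C1=S, others downsized to S] -> [S,S]
Op 5: C0 write [C0 write: invalidate ['C1=S'] -> C0=M] -> [M,I]
Op 6: C1 write [C1 write: invalidate ['C0=M'] -> C1=M] -> [I,M]
Op 7: C1 read [C1 read: already in M, no change] -> [I,M]
Op 8: C1 write [C1 write: already M (modified), no change] -> [I,M]
Op 9: C0 write [C0 write: invalidate ['C1=M'] -> C0=M] -> [M,I]
Op 10: C0 write [C0 write: already M (modified), no change] -> [M,I]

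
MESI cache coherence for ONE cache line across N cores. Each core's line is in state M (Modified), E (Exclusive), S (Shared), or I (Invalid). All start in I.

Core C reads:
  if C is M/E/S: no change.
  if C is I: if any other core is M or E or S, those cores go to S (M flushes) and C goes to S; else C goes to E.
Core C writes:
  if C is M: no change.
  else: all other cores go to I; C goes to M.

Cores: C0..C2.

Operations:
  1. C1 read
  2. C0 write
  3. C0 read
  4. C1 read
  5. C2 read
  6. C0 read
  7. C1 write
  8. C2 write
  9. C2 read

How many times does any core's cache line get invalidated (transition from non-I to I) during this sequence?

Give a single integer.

Op 1: C1 read [C1 read from I: no other sharers -> C1=E (exclusive)] -> [I,E,I] (invalidations this op: 0; running total: 0)
Op 2: C0 write [C0 write: invalidate ['C1=E'] -> C0=M] -> [M,I,I] (invalidations this op: 1; running total: 1)
Op 3: C0 read [C0 read: already in M, no change] -> [M,I,I] (invalidations this op: 0; running total: 1)
Op 4: C1 read [C1 read from I: others=['C0=M'] -> C1=S, others downsized to S] -> [S,S,I] (invalidations this op: 0; running total: 1)
Op 5: C2 read [C2 read from I: others=['C0=S', 'C1=S'] -> C2=S, others downsized to S] -> [S,S,S] (invalidations this op: 0; running total: 1)
Op 6: C0 read [C0 read: already in S, no change] -> [S,S,S] (invalidations this op: 0; running total: 1)
Op 7: C1 write [C1 write: invalidate ['C0=S', 'C2=S'] -> C1=M] -> [I,M,I] (invalidations this op: 2; running total: 3)
Op 8: C2 write [C2 write: invalidate ['C1=M'] -> C2=M] -> [I,I,M] (invalidations this op: 1; running total: 4)
Op 9: C2 read [C2 read: already in M, no change] -> [I,I,M] (invalidations this op: 0; running total: 4)

Answer: 4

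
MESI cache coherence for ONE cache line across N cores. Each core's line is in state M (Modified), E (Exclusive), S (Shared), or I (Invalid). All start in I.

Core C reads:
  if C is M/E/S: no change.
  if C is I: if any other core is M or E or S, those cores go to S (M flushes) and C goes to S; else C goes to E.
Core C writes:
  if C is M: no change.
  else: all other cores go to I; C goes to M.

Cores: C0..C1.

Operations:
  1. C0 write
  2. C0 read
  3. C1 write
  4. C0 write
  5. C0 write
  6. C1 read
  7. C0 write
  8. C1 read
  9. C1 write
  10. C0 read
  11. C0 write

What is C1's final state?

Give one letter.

Answer: I

Derivation:
Op 1: C0 write [C0 write: invalidate none -> C0=M] -> [M,I]
Op 2: C0 read [C0 read: already in M, no change] -> [M,I]
Op 3: C1 write [C1 write: invalidate ['C0=M'] -> C1=M] -> [I,M]
Op 4: C0 write [C0 write: invalidate ['C1=M'] -> C0=M] -> [M,I]
Op 5: C0 write [C0 write: already M (modified), no change] -> [M,I]
Op 6: C1 read [C1 read from I: others=['C0=M'] -> C1=S, others downsized to S] -> [S,S]
Op 7: C0 write [C0 write: invalidate ['C1=S'] -> C0=M] -> [M,I]
Op 8: C1 read [C1 read from I: others=['C0=M'] -> C1=S, others downsized to S] -> [S,S]
Op 9: C1 write [C1 write: invalidate ['C0=S'] -> C1=M] -> [I,M]
Op 10: C0 read [C0 read from I: others=['C1=M'] -> C0=S, others downsized to S] -> [S,S]
Op 11: C0 write [C0 write: invalidate ['C1=S'] -> C0=M] -> [M,I]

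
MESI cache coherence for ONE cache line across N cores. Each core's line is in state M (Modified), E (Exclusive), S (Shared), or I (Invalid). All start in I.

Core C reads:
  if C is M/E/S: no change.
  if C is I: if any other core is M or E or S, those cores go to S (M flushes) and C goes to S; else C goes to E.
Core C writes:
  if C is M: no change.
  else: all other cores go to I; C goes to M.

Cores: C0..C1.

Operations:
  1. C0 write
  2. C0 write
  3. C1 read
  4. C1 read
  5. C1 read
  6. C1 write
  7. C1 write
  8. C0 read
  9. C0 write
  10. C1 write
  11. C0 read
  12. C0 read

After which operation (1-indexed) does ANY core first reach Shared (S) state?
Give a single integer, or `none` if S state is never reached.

Answer: 3

Derivation:
Op 1: C0 write [C0 write: invalidate none -> C0=M] -> [M,I]
Op 2: C0 write [C0 write: already M (modified), no change] -> [M,I]
Op 3: C1 read [C1 read from I: others=['C0=M'] -> C1=S, others downsized to S] -> [S,S]
  -> First S state at op 3; remaining ops need not be traced.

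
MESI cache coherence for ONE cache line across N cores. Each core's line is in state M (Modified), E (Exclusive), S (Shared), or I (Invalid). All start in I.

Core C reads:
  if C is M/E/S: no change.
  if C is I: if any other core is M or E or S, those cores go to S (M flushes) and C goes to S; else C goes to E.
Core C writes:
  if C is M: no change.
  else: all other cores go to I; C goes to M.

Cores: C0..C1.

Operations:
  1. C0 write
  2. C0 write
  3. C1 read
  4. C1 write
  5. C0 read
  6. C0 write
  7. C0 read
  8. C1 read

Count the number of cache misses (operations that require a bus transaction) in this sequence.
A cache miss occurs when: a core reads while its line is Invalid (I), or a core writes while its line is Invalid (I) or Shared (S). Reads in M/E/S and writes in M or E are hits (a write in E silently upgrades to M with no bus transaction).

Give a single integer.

Op 1: C0 write [C0 write: invalidate none -> C0=M] -> [M,I] [MISS #1: write from I]
Op 2: C0 write [C0 write: already M (modified), no change] -> [M,I] [hit: write from M]
Op 3: C1 read [C1 read from I: others=['C0=M'] -> C1=S, others downsized to S] -> [S,S] [MISS #2: read from I]
Op 4: C1 write [C1 write: invalidate ['C0=S'] -> C1=M] -> [I,M] [MISS #3: write from S]
Op 5: C0 read [C0 read from I: others=['C1=M'] -> C0=S, others downsized to S] -> [S,S] [MISS #4: read from I]
Op 6: C0 write [C0 write: invalidate ['C1=S'] -> C0=M] -> [M,I] [MISS #5: write from S]
Op 7: C0 read [C0 read: already in M, no change] -> [M,I] [hit: read from M]
Op 8: C1 read [C1 read from I: others=['C0=M'] -> C1=S, others downsized to S] -> [S,S] [MISS #6: read from I]

Answer: 6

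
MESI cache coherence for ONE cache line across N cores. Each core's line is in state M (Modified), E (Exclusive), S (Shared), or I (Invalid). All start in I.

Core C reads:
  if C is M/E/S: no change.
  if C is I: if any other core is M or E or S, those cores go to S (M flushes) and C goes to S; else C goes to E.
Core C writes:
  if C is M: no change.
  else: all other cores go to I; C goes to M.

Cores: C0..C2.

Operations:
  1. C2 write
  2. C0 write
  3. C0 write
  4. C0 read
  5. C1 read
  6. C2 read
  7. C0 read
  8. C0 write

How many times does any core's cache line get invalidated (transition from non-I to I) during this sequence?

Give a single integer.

Answer: 3

Derivation:
Op 1: C2 write [C2 write: invalidate none -> C2=M] -> [I,I,M] (invalidations this op: 0; running total: 0)
Op 2: C0 write [C0 write: invalidate ['C2=M'] -> C0=M] -> [M,I,I] (invalidations this op: 1; running total: 1)
Op 3: C0 write [C0 write: already M (modified), no change] -> [M,I,I] (invalidations this op: 0; running total: 1)
Op 4: C0 read [C0 read: already in M, no change] -> [M,I,I] (invalidations this op: 0; running total: 1)
Op 5: C1 read [C1 read from I: others=['C0=M'] -> C1=S, others downsized to S] -> [S,S,I] (invalidations this op: 0; running total: 1)
Op 6: C2 read [C2 read from I: others=['C0=S', 'C1=S'] -> C2=S, others downsized to S] -> [S,S,S] (invalidations this op: 0; running total: 1)
Op 7: C0 read [C0 read: already in S, no change] -> [S,S,S] (invalidations this op: 0; running total: 1)
Op 8: C0 write [C0 write: invalidate ['C1=S', 'C2=S'] -> C0=M] -> [M,I,I] (invalidations this op: 2; running total: 3)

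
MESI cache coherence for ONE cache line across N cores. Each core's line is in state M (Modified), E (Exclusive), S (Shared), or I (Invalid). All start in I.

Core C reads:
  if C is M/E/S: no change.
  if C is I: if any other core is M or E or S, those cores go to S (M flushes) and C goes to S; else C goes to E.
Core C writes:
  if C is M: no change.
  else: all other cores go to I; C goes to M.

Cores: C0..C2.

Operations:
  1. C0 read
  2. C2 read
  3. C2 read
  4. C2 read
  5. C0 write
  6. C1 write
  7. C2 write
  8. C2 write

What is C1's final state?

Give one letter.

Answer: I

Derivation:
Op 1: C0 read [C0 read from I: no other sharers -> C0=E (exclusive)] -> [E,I,I]
Op 2: C2 read [C2 read from I: others=['C0=E'] -> C2=S, others downsized to S] -> [S,I,S]
Op 3: C2 read [C2 read: already in S, no change] -> [S,I,S]
Op 4: C2 read [C2 read: already in S, no change] -> [S,I,S]
Op 5: C0 write [C0 write: invalidate ['C2=S'] -> C0=M] -> [M,I,I]
Op 6: C1 write [C1 write: invalidate ['C0=M'] -> C1=M] -> [I,M,I]
Op 7: C2 write [C2 write: invalidate ['C1=M'] -> C2=M] -> [I,I,M]
Op 8: C2 write [C2 write: already M (modified), no change] -> [I,I,M]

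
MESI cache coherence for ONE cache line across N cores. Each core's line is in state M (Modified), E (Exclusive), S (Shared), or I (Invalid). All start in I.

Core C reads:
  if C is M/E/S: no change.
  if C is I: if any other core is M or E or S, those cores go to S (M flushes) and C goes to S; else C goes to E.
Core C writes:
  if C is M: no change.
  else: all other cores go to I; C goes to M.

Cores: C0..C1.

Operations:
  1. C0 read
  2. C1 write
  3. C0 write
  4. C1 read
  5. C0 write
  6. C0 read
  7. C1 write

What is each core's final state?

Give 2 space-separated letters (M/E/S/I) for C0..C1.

Answer: I M

Derivation:
Op 1: C0 read [C0 read from I: no other sharers -> C0=E (exclusive)] -> [E,I]
Op 2: C1 write [C1 write: invalidate ['C0=E'] -> C1=M] -> [I,M]
Op 3: C0 write [C0 write: invalidate ['C1=M'] -> C0=M] -> [M,I]
Op 4: C1 read [C1 read from I: others=['C0=M'] -> C1=S, others downsized to S] -> [S,S]
Op 5: C0 write [C0 write: invalidate ['C1=S'] -> C0=M] -> [M,I]
Op 6: C0 read [C0 read: already in M, no change] -> [M,I]
Op 7: C1 write [C1 write: invalidate ['C0=M'] -> C1=M] -> [I,M]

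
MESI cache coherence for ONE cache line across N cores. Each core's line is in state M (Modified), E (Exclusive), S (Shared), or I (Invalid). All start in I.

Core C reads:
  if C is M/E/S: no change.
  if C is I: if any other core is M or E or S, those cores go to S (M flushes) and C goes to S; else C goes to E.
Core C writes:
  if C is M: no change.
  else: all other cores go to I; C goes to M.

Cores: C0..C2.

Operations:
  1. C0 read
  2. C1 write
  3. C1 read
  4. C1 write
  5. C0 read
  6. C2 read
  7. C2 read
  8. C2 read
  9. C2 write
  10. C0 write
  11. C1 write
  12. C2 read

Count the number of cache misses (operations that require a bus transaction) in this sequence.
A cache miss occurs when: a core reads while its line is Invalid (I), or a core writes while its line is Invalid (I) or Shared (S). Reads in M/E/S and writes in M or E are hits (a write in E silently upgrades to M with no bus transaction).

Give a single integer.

Answer: 8

Derivation:
Op 1: C0 read [C0 read from I: no other sharers -> C0=E (exclusive)] -> [E,I,I] [MISS #1: read from I]
Op 2: C1 write [C1 write: invalidate ['C0=E'] -> C1=M] -> [I,M,I] [MISS #2: write from I]
Op 3: C1 read [C1 read: already in M, no change] -> [I,M,I] [hit: read from M]
Op 4: C1 write [C1 write: already M (modified), no change] -> [I,M,I] [hit: write from M]
Op 5: C0 read [C0 read from I: others=['C1=M'] -> C0=S, others downsized to S] -> [S,S,I] [MISS #3: read from I]
Op 6: C2 read [C2 read from I: others=['C0=S', 'C1=S'] -> C2=S, others downsized to S] -> [S,S,S] [MISS #4: read from I]
Op 7: C2 read [C2 read: already in S, no change] -> [S,S,S] [hit: read from S]
Op 8: C2 read [C2 read: already in S, no change] -> [S,S,S] [hit: read from S]
Op 9: C2 write [C2 write: invalidate ['C0=S', 'C1=S'] -> C2=M] -> [I,I,M] [MISS #5: write from S]
Op 10: C0 write [C0 write: invalidate ['C2=M'] -> C0=M] -> [M,I,I] [MISS #6: write from I]
Op 11: C1 write [C1 write: invalidate ['C0=M'] -> C1=M] -> [I,M,I] [MISS #7: write from I]
Op 12: C2 read [C2 read from I: others=['C1=M'] -> C2=S, others downsized to S] -> [I,S,S] [MISS #8: read from I]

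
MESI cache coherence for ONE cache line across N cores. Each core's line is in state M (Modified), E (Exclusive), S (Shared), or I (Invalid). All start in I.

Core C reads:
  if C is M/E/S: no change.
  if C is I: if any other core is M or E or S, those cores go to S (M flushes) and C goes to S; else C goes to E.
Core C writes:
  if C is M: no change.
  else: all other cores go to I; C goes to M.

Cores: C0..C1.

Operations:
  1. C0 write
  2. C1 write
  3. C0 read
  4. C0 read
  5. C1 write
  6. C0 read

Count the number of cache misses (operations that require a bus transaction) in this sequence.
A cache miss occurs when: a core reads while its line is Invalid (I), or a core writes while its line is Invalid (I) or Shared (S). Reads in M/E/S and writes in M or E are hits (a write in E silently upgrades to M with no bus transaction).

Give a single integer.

Op 1: C0 write [C0 write: invalidate none -> C0=M] -> [M,I] [MISS #1: write from I]
Op 2: C1 write [C1 write: invalidate ['C0=M'] -> C1=M] -> [I,M] [MISS #2: write from I]
Op 3: C0 read [C0 read from I: others=['C1=M'] -> C0=S, others downsized to S] -> [S,S] [MISS #3: read from I]
Op 4: C0 read [C0 read: already in S, no change] -> [S,S] [hit: read from S]
Op 5: C1 write [C1 write: invalidate ['C0=S'] -> C1=M] -> [I,M] [MISS #4: write from S]
Op 6: C0 read [C0 read from I: others=['C1=M'] -> C0=S, others downsized to S] -> [S,S] [MISS #5: read from I]

Answer: 5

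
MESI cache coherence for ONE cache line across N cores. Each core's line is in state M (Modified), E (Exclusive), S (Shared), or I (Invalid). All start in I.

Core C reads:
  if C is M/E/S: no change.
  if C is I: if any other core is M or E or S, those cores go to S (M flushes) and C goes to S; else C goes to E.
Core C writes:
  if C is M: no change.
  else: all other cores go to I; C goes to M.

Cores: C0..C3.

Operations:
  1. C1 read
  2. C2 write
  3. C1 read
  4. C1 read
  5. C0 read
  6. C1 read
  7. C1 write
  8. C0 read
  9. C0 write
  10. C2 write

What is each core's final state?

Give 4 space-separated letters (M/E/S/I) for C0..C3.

Op 1: C1 read [C1 read from I: no other sharers -> C1=E (exclusive)] -> [I,E,I,I]
Op 2: C2 write [C2 write: invalidate ['C1=E'] -> C2=M] -> [I,I,M,I]
Op 3: C1 read [C1 read from I: others=['C2=M'] -> C1=S, others downsized to S] -> [I,S,S,I]
Op 4: C1 read [C1 read: already in S, no change] -> [I,S,S,I]
Op 5: C0 read [C0 read from I: others=['C1=S', 'C2=S'] -> C0=S, others downsized to S] -> [S,S,S,I]
Op 6: C1 read [C1 read: already in S, no change] -> [S,S,S,I]
Op 7: C1 write [C1 write: invalidate ['C0=S', 'C2=S'] -> C1=M] -> [I,M,I,I]
Op 8: C0 read [C0 read from I: others=['C1=M'] -> C0=S, others downsized to S] -> [S,S,I,I]
Op 9: C0 write [C0 write: invalidate ['C1=S'] -> C0=M] -> [M,I,I,I]
Op 10: C2 write [C2 write: invalidate ['C0=M'] -> C2=M] -> [I,I,M,I]

Answer: I I M I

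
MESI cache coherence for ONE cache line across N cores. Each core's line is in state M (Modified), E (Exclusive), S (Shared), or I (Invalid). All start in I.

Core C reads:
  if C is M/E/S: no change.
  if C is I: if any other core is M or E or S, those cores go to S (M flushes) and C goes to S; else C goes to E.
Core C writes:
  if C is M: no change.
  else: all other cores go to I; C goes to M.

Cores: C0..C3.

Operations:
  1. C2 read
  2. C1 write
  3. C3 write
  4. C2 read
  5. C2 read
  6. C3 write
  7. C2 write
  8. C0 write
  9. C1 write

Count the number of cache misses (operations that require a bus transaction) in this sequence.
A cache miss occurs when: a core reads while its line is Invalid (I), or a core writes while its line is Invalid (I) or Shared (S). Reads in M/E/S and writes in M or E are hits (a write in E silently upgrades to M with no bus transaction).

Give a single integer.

Answer: 8

Derivation:
Op 1: C2 read [C2 read from I: no other sharers -> C2=E (exclusive)] -> [I,I,E,I] [MISS #1: read from I]
Op 2: C1 write [C1 write: invalidate ['C2=E'] -> C1=M] -> [I,M,I,I] [MISS #2: write from I]
Op 3: C3 write [C3 write: invalidate ['C1=M'] -> C3=M] -> [I,I,I,M] [MISS #3: write from I]
Op 4: C2 read [C2 read from I: others=['C3=M'] -> C2=S, others downsized to S] -> [I,I,S,S] [MISS #4: read from I]
Op 5: C2 read [C2 read: already in S, no change] -> [I,I,S,S] [hit: read from S]
Op 6: C3 write [C3 write: invalidate ['C2=S'] -> C3=M] -> [I,I,I,M] [MISS #5: write from S]
Op 7: C2 write [C2 write: invalidate ['C3=M'] -> C2=M] -> [I,I,M,I] [MISS #6: write from I]
Op 8: C0 write [C0 write: invalidate ['C2=M'] -> C0=M] -> [M,I,I,I] [MISS #7: write from I]
Op 9: C1 write [C1 write: invalidate ['C0=M'] -> C1=M] -> [I,M,I,I] [MISS #8: write from I]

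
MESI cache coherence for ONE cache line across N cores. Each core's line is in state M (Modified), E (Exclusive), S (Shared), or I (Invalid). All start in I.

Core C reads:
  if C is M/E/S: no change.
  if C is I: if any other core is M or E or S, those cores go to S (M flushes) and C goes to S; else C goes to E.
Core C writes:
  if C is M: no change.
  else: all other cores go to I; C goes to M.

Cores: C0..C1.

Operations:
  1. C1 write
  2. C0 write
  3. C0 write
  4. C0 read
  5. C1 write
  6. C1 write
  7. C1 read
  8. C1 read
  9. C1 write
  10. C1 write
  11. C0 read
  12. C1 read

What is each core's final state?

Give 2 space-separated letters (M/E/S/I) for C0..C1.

Answer: S S

Derivation:
Op 1: C1 write [C1 write: invalidate none -> C1=M] -> [I,M]
Op 2: C0 write [C0 write: invalidate ['C1=M'] -> C0=M] -> [M,I]
Op 3: C0 write [C0 write: already M (modified), no change] -> [M,I]
Op 4: C0 read [C0 read: already in M, no change] -> [M,I]
Op 5: C1 write [C1 write: invalidate ['C0=M'] -> C1=M] -> [I,M]
Op 6: C1 write [C1 write: already M (modified), no change] -> [I,M]
Op 7: C1 read [C1 read: already in M, no change] -> [I,M]
Op 8: C1 read [C1 read: already in M, no change] -> [I,M]
Op 9: C1 write [C1 write: already M (modified), no change] -> [I,M]
Op 10: C1 write [C1 write: already M (modified), no change] -> [I,M]
Op 11: C0 read [C0 read from I: others=['C1=M'] -> C0=S, others downsized to S] -> [S,S]
Op 12: C1 read [C1 read: already in S, no change] -> [S,S]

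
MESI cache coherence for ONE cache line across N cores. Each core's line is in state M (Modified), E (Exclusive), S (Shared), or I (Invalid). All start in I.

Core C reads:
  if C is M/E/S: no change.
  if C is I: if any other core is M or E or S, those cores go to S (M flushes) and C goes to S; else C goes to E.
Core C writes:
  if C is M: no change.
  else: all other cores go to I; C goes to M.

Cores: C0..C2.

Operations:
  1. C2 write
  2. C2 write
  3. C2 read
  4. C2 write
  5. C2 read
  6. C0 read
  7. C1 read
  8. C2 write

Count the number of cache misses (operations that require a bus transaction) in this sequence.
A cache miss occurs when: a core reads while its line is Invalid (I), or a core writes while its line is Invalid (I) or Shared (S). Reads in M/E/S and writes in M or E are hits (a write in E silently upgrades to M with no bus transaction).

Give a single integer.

Answer: 4

Derivation:
Op 1: C2 write [C2 write: invalidate none -> C2=M] -> [I,I,M] [MISS #1: write from I]
Op 2: C2 write [C2 write: already M (modified), no change] -> [I,I,M] [hit: write from M]
Op 3: C2 read [C2 read: already in M, no change] -> [I,I,M] [hit: read from M]
Op 4: C2 write [C2 write: already M (modified), no change] -> [I,I,M] [hit: write from M]
Op 5: C2 read [C2 read: already in M, no change] -> [I,I,M] [hit: read from M]
Op 6: C0 read [C0 read from I: others=['C2=M'] -> C0=S, others downsized to S] -> [S,I,S] [MISS #2: read from I]
Op 7: C1 read [C1 read from I: others=['C0=S', 'C2=S'] -> C1=S, others downsized to S] -> [S,S,S] [MISS #3: read from I]
Op 8: C2 write [C2 write: invalidate ['C0=S', 'C1=S'] -> C2=M] -> [I,I,M] [MISS #4: write from S]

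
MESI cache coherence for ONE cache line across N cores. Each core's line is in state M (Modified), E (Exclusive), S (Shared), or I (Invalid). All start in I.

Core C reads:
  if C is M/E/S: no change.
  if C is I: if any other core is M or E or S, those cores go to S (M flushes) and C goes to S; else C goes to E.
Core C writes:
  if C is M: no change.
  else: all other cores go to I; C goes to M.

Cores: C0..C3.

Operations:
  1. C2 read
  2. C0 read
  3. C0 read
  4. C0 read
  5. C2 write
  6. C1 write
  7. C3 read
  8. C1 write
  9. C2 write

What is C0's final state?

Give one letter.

Op 1: C2 read [C2 read from I: no other sharers -> C2=E (exclusive)] -> [I,I,E,I]
Op 2: C0 read [C0 read from I: others=['C2=E'] -> C0=S, others downsized to S] -> [S,I,S,I]
Op 3: C0 read [C0 read: already in S, no change] -> [S,I,S,I]
Op 4: C0 read [C0 read: already in S, no change] -> [S,I,S,I]
Op 5: C2 write [C2 write: invalidate ['C0=S'] -> C2=M] -> [I,I,M,I]
Op 6: C1 write [C1 write: invalidate ['C2=M'] -> C1=M] -> [I,M,I,I]
Op 7: C3 read [C3 read from I: others=['C1=M'] -> C3=S, others downsized to S] -> [I,S,I,S]
Op 8: C1 write [C1 write: invalidate ['C3=S'] -> C1=M] -> [I,M,I,I]
Op 9: C2 write [C2 write: invalidate ['C1=M'] -> C2=M] -> [I,I,M,I]

Answer: I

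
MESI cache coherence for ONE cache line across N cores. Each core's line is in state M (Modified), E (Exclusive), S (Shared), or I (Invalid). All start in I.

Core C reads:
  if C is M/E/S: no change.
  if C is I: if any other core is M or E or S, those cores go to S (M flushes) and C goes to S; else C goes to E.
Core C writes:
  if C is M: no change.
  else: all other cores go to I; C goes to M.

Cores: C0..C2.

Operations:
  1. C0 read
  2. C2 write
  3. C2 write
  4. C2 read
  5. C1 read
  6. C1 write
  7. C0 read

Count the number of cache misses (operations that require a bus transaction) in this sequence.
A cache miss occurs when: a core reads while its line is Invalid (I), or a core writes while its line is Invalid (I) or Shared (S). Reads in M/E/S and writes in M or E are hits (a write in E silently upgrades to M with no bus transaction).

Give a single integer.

Op 1: C0 read [C0 read from I: no other sharers -> C0=E (exclusive)] -> [E,I,I] [MISS #1: read from I]
Op 2: C2 write [C2 write: invalidate ['C0=E'] -> C2=M] -> [I,I,M] [MISS #2: write from I]
Op 3: C2 write [C2 write: already M (modified), no change] -> [I,I,M] [hit: write from M]
Op 4: C2 read [C2 read: already in M, no change] -> [I,I,M] [hit: read from M]
Op 5: C1 read [C1 read from I: others=['C2=M'] -> C1=S, others downsized to S] -> [I,S,S] [MISS #3: read from I]
Op 6: C1 write [C1 write: invalidate ['C2=S'] -> C1=M] -> [I,M,I] [MISS #4: write from S]
Op 7: C0 read [C0 read from I: others=['C1=M'] -> C0=S, others downsized to S] -> [S,S,I] [MISS #5: read from I]

Answer: 5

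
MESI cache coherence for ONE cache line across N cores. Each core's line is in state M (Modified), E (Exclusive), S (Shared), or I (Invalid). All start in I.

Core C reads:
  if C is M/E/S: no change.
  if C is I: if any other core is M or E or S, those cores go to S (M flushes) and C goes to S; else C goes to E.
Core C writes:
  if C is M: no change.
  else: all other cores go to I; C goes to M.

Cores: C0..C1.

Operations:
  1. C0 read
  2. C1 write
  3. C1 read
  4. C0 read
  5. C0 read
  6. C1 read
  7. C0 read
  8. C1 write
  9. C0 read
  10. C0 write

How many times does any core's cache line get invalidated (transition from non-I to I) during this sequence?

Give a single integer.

Answer: 3

Derivation:
Op 1: C0 read [C0 read from I: no other sharers -> C0=E (exclusive)] -> [E,I] (invalidations this op: 0; running total: 0)
Op 2: C1 write [C1 write: invalidate ['C0=E'] -> C1=M] -> [I,M] (invalidations this op: 1; running total: 1)
Op 3: C1 read [C1 read: already in M, no change] -> [I,M] (invalidations this op: 0; running total: 1)
Op 4: C0 read [C0 read from I: others=['C1=M'] -> C0=S, others downsized to S] -> [S,S] (invalidations this op: 0; running total: 1)
Op 5: C0 read [C0 read: already in S, no change] -> [S,S] (invalidations this op: 0; running total: 1)
Op 6: C1 read [C1 read: already in S, no change] -> [S,S] (invalidations this op: 0; running total: 1)
Op 7: C0 read [C0 read: already in S, no change] -> [S,S] (invalidations this op: 0; running total: 1)
Op 8: C1 write [C1 write: invalidate ['C0=S'] -> C1=M] -> [I,M] (invalidations this op: 1; running total: 2)
Op 9: C0 read [C0 read from I: others=['C1=M'] -> C0=S, others downsized to S] -> [S,S] (invalidations this op: 0; running total: 2)
Op 10: C0 write [C0 write: invalidate ['C1=S'] -> C0=M] -> [M,I] (invalidations this op: 1; running total: 3)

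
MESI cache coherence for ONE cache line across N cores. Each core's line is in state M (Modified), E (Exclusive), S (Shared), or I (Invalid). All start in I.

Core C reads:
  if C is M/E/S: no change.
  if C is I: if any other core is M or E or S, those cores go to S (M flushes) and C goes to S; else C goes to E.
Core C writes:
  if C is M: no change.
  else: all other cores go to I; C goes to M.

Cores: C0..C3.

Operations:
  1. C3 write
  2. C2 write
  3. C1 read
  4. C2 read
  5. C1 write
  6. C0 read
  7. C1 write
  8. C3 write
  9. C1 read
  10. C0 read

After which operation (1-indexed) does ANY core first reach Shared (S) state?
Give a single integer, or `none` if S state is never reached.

Op 1: C3 write [C3 write: invalidate none -> C3=M] -> [I,I,I,M]
Op 2: C2 write [C2 write: invalidate ['C3=M'] -> C2=M] -> [I,I,M,I]
Op 3: C1 read [C1 read from I: others=['C2=M'] -> C1=S, others downsized to S] -> [I,S,S,I]
  -> First S state at op 3; remaining ops need not be traced.

Answer: 3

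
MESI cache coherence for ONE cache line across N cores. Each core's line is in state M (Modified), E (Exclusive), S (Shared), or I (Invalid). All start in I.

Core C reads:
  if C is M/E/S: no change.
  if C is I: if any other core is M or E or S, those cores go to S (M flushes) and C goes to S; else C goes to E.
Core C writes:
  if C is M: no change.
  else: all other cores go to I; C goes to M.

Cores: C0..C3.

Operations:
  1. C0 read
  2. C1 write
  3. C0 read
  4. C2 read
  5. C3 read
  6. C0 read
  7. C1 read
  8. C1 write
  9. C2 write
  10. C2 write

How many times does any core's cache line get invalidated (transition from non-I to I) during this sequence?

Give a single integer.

Op 1: C0 read [C0 read from I: no other sharers -> C0=E (exclusive)] -> [E,I,I,I] (invalidations this op: 0; running total: 0)
Op 2: C1 write [C1 write: invalidate ['C0=E'] -> C1=M] -> [I,M,I,I] (invalidations this op: 1; running total: 1)
Op 3: C0 read [C0 read from I: others=['C1=M'] -> C0=S, others downsized to S] -> [S,S,I,I] (invalidations this op: 0; running total: 1)
Op 4: C2 read [C2 read from I: others=['C0=S', 'C1=S'] -> C2=S, others downsized to S] -> [S,S,S,I] (invalidations this op: 0; running total: 1)
Op 5: C3 read [C3 read from I: others=['C0=S', 'C1=S', 'C2=S'] -> C3=S, others downsized to S] -> [S,S,S,S] (invalidations this op: 0; running total: 1)
Op 6: C0 read [C0 read: already in S, no change] -> [S,S,S,S] (invalidations this op: 0; running total: 1)
Op 7: C1 read [C1 read: already in S, no change] -> [S,S,S,S] (invalidations this op: 0; running total: 1)
Op 8: C1 write [C1 write: invalidate ['C0=S', 'C2=S', 'C3=S'] -> C1=M] -> [I,M,I,I] (invalidations this op: 3; running total: 4)
Op 9: C2 write [C2 write: invalidate ['C1=M'] -> C2=M] -> [I,I,M,I] (invalidations this op: 1; running total: 5)
Op 10: C2 write [C2 write: already M (modified), no change] -> [I,I,M,I] (invalidations this op: 0; running total: 5)

Answer: 5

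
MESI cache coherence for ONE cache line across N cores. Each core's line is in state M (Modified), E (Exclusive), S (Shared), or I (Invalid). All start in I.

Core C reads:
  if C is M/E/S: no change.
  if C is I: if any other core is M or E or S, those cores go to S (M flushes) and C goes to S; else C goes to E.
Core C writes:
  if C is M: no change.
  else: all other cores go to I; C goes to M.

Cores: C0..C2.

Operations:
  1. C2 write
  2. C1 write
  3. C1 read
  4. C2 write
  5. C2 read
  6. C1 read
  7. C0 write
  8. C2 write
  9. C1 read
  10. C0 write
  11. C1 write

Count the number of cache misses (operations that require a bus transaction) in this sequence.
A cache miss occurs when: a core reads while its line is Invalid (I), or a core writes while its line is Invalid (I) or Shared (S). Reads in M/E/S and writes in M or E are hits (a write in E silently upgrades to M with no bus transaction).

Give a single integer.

Answer: 9

Derivation:
Op 1: C2 write [C2 write: invalidate none -> C2=M] -> [I,I,M] [MISS #1: write from I]
Op 2: C1 write [C1 write: invalidate ['C2=M'] -> C1=M] -> [I,M,I] [MISS #2: write from I]
Op 3: C1 read [C1 read: already in M, no change] -> [I,M,I] [hit: read from M]
Op 4: C2 write [C2 write: invalidate ['C1=M'] -> C2=M] -> [I,I,M] [MISS #3: write from I]
Op 5: C2 read [C2 read: already in M, no change] -> [I,I,M] [hit: read from M]
Op 6: C1 read [C1 read from I: others=['C2=M'] -> C1=S, others downsized to S] -> [I,S,S] [MISS #4: read from I]
Op 7: C0 write [C0 write: invalidate ['C1=S', 'C2=S'] -> C0=M] -> [M,I,I] [MISS #5: write from I]
Op 8: C2 write [C2 write: invalidate ['C0=M'] -> C2=M] -> [I,I,M] [MISS #6: write from I]
Op 9: C1 read [C1 read from I: others=['C2=M'] -> C1=S, others downsized to S] -> [I,S,S] [MISS #7: read from I]
Op 10: C0 write [C0 write: invalidate ['C1=S', 'C2=S'] -> C0=M] -> [M,I,I] [MISS #8: write from I]
Op 11: C1 write [C1 write: invalidate ['C0=M'] -> C1=M] -> [I,M,I] [MISS #9: write from I]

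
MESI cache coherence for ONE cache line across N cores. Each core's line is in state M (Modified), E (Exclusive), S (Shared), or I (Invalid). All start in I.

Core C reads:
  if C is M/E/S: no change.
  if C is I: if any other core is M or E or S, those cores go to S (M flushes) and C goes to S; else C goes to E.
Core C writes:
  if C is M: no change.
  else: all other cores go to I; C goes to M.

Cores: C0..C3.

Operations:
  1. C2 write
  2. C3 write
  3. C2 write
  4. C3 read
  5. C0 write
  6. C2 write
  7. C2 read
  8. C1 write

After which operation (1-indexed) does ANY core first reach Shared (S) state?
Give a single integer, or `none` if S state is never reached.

Answer: 4

Derivation:
Op 1: C2 write [C2 write: invalidate none -> C2=M] -> [I,I,M,I]
Op 2: C3 write [C3 write: invalidate ['C2=M'] -> C3=M] -> [I,I,I,M]
Op 3: C2 write [C2 write: invalidate ['C3=M'] -> C2=M] -> [I,I,M,I]
Op 4: C3 read [C3 read from I: others=['C2=M'] -> C3=S, others downsized to S] -> [I,I,S,S]
  -> First S state at op 4; remaining ops need not be traced.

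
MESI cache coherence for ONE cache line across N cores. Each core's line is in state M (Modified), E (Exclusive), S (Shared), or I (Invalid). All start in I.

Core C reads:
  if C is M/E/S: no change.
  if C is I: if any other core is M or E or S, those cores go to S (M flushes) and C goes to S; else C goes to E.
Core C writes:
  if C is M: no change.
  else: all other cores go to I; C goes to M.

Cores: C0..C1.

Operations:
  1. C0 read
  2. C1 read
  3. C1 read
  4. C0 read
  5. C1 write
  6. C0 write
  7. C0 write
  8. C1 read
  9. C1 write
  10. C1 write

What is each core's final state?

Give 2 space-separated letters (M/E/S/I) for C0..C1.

Op 1: C0 read [C0 read from I: no other sharers -> C0=E (exclusive)] -> [E,I]
Op 2: C1 read [C1 read from I: others=['C0=E'] -> C1=S, others downsized to S] -> [S,S]
Op 3: C1 read [C1 read: already in S, no change] -> [S,S]
Op 4: C0 read [C0 read: already in S, no change] -> [S,S]
Op 5: C1 write [C1 write: invalidate ['C0=S'] -> C1=M] -> [I,M]
Op 6: C0 write [C0 write: invalidate ['C1=M'] -> C0=M] -> [M,I]
Op 7: C0 write [C0 write: already M (modified), no change] -> [M,I]
Op 8: C1 read [C1 read from I: others=['C0=M'] -> C1=S, others downsized to S] -> [S,S]
Op 9: C1 write [C1 write: invalidate ['C0=S'] -> C1=M] -> [I,M]
Op 10: C1 write [C1 write: already M (modified), no change] -> [I,M]

Answer: I M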